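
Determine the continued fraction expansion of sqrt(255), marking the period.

Write x_i = (sqrt(255) + m_i)/d_i with (m_0, d_0) = (0, 1). a_0 = floor(sqrt(255)) = 15, since 15^2 = 225 <= 255 < 256 = 16^2.
Iterate m_{i+1} = d_i*a_i - m_i, d_{i+1} = (255 - m_{i+1}^2)/d_i, a_{i+1} = floor((a_0 + m_{i+1})/d_{i+1}):
  m_1 = 1*15 - 0 = 15, d_1 = (255 - 15^2)/1 = 30/1 = 30, a_1 = floor((15 + 15)/30) = 1.
  m_2 = 30*1 - 15 = 15, d_2 = (255 - 15^2)/30 = 30/30 = 1, a_2 = floor((15 + 15)/1) = 30.
  m_3 = 1*30 - 15 = 15, d_3 = (255 - 15^2)/1 = 30/1 = 30: (m_3, d_3) = (m_1, d_1) = (15, 30), so from here the quotients repeat a_1, a_2; the period length is 2.
Hence the expansion of sqrt(255) is a_0 = 15 followed by the repeating block 1, 30 (period 2).

[15; (1, 30)]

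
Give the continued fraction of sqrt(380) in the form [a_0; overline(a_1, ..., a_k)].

Write x_i = (sqrt(380) + m_i)/d_i with (m_0, d_0) = (0, 1). a_0 = floor(sqrt(380)) = 19, since 19^2 = 361 <= 380 < 400 = 20^2.
Iterate m_{i+1} = d_i*a_i - m_i, d_{i+1} = (380 - m_{i+1}^2)/d_i, a_{i+1} = floor((a_0 + m_{i+1})/d_{i+1}):
  m_1 = 1*19 - 0 = 19, d_1 = (380 - 19^2)/1 = 19/1 = 19, a_1 = floor((19 + 19)/19) = 2.
  m_2 = 19*2 - 19 = 19, d_2 = (380 - 19^2)/19 = 19/19 = 1, a_2 = floor((19 + 19)/1) = 38.
  m_3 = 1*38 - 19 = 19, d_3 = (380 - 19^2)/1 = 19/1 = 19: (m_3, d_3) = (m_1, d_1) = (19, 19), so from here the quotients repeat a_1, a_2; the period length is 2.
Hence the expansion of sqrt(380) is a_0 = 19 followed by the repeating block 2, 38 (period 2).

[19; overline(2, 38)]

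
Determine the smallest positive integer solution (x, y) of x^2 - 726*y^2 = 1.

First expand sqrt(726) as a continued fraction. With x_i = (sqrt(726) + m_i)/d_i and (m_0, d_0) = (0, 1): a_0 = floor(sqrt(726)) = 26, since 26^2 = 676 <= 726 < 729 = 27^2.
Iterate m_{i+1} = d_i*a_i - m_i, d_{i+1} = (726 - m_{i+1}^2)/d_i, a_{i+1} = floor((a_0 + m_{i+1})/d_{i+1}):
  m_1 = 1*26 - 0 = 26, d_1 = (726 - 26^2)/1 = 50/1 = 50, a_1 = floor((26 + 26)/50) = 1.
  m_2 = 50*1 - 26 = 24, d_2 = (726 - 24^2)/50 = 150/50 = 3, a_2 = floor((26 + 24)/3) = 16.
  m_3 = 3*16 - 24 = 24, d_3 = (726 - 24^2)/3 = 150/3 = 50, a_3 = floor((26 + 24)/50) = 1.
  m_4 = 50*1 - 24 = 26, d_4 = (726 - 26^2)/50 = 50/50 = 1, a_4 = floor((26 + 26)/1) = 52.
  m_5 = 1*52 - 26 = 26, d_5 = (726 - 26^2)/1 = 50/1 = 50: (m_5, d_5) = (m_1, d_1) = (26, 50), so from here the quotients repeat a_1, ..., a_4; the period length is 4.
So sqrt(726) = [26; (1, 16, 1, 52)] with period length k = 4.
k is even, so the fundamental solution of x^2 - 726y^2 = 1 is (p_{k-1}, q_{k-1}) = (p_3, q_3); compute convergents through index 3.
Convergents (p_i = a_i*p_{i-1} + p_{i-2}, q_i = a_i*q_{i-1} + q_{i-2} with p_{-2}=0, p_{-1}=1, q_{-2}=1, q_{-1}=0):
  i=0: a_0=26, p_0 = 26*1 + 0 = 26, q_0 = 26*0 + 1 = 1.
  i=1: a_1=1, p_1 = 1*26 + 1 = 27, q_1 = 1*1 + 0 = 1.
  i=2: a_2=16, p_2 = 16*27 + 26 = 458, q_2 = 16*1 + 1 = 17.
  i=3: a_3=1, p_3 = 1*458 + 27 = 485, q_3 = 1*17 + 1 = 18.
Check: 485^2 - 726*18^2 = 235225 - 235224 = 1, so (x, y) = (485, 18) solves the equation, and by the theorem it is the least positive solution.

(x, y) = (485, 18)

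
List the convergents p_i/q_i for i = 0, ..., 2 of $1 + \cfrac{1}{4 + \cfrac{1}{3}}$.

Using the convergent recurrence p_i = a_i*p_{i-1} + p_{i-2}, q_i = a_i*q_{i-1} + q_{i-2} with p_{-2}=0, p_{-1}=1, q_{-2}=1, q_{-1}=0:
  i=0: a_0=1, p_0 = 1*1 + 0 = 1, q_0 = 1*0 + 1 = 1.
  i=1: a_1=4, p_1 = 4*1 + 1 = 5, q_1 = 4*1 + 0 = 4.
  i=2: a_2=3, p_2 = 3*5 + 1 = 16, q_2 = 3*4 + 1 = 13.

1/1, 5/4, 16/13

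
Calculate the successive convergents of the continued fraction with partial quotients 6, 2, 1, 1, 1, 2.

6/1, 13/2, 19/3, 32/5, 51/8, 134/21

Using the convergent recurrence p_i = a_i*p_{i-1} + p_{i-2}, q_i = a_i*q_{i-1} + q_{i-2} with p_{-2}=0, p_{-1}=1, q_{-2}=1, q_{-1}=0:
  i=0: a_0=6, p_0 = 6*1 + 0 = 6, q_0 = 6*0 + 1 = 1.
  i=1: a_1=2, p_1 = 2*6 + 1 = 13, q_1 = 2*1 + 0 = 2.
  i=2: a_2=1, p_2 = 1*13 + 6 = 19, q_2 = 1*2 + 1 = 3.
  i=3: a_3=1, p_3 = 1*19 + 13 = 32, q_3 = 1*3 + 2 = 5.
  i=4: a_4=1, p_4 = 1*32 + 19 = 51, q_4 = 1*5 + 3 = 8.
  i=5: a_5=2, p_5 = 2*51 + 32 = 134, q_5 = 2*8 + 5 = 21.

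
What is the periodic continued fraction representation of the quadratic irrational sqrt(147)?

[12; (8, 24)]

Write x_i = (sqrt(147) + m_i)/d_i with (m_0, d_0) = (0, 1). a_0 = floor(sqrt(147)) = 12, since 12^2 = 144 <= 147 < 169 = 13^2.
Iterate m_{i+1} = d_i*a_i - m_i, d_{i+1} = (147 - m_{i+1}^2)/d_i, a_{i+1} = floor((a_0 + m_{i+1})/d_{i+1}):
  m_1 = 1*12 - 0 = 12, d_1 = (147 - 12^2)/1 = 3/1 = 3, a_1 = floor((12 + 12)/3) = 8.
  m_2 = 3*8 - 12 = 12, d_2 = (147 - 12^2)/3 = 3/3 = 1, a_2 = floor((12 + 12)/1) = 24.
  m_3 = 1*24 - 12 = 12, d_3 = (147 - 12^2)/1 = 3/1 = 3: (m_3, d_3) = (m_1, d_1) = (12, 3), so from here the quotients repeat a_1, a_2; the period length is 2.
Hence the expansion of sqrt(147) is a_0 = 12 followed by the repeating block 8, 24 (period 2).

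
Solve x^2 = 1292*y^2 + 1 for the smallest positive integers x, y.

(x, y) = (647, 18)

First expand sqrt(1292) as a continued fraction. With x_i = (sqrt(1292) + m_i)/d_i and (m_0, d_0) = (0, 1): a_0 = floor(sqrt(1292)) = 35, since 35^2 = 1225 <= 1292 < 1296 = 36^2.
Iterate m_{i+1} = d_i*a_i - m_i, d_{i+1} = (1292 - m_{i+1}^2)/d_i, a_{i+1} = floor((a_0 + m_{i+1})/d_{i+1}):
  m_1 = 1*35 - 0 = 35, d_1 = (1292 - 35^2)/1 = 67/1 = 67, a_1 = floor((35 + 35)/67) = 1.
  m_2 = 67*1 - 35 = 32, d_2 = (1292 - 32^2)/67 = 268/67 = 4, a_2 = floor((35 + 32)/4) = 16.
  m_3 = 4*16 - 32 = 32, d_3 = (1292 - 32^2)/4 = 268/4 = 67, a_3 = floor((35 + 32)/67) = 1.
  m_4 = 67*1 - 32 = 35, d_4 = (1292 - 35^2)/67 = 67/67 = 1, a_4 = floor((35 + 35)/1) = 70.
  m_5 = 1*70 - 35 = 35, d_5 = (1292 - 35^2)/1 = 67/1 = 67: (m_5, d_5) = (m_1, d_1) = (35, 67), so from here the quotients repeat a_1, ..., a_4; the period length is 4.
So sqrt(1292) = [35; (1, 16, 1, 70)] with period length k = 4.
k is even, so the fundamental solution of x^2 - 1292y^2 = 1 is (p_{k-1}, q_{k-1}) = (p_3, q_3); compute convergents through index 3.
Convergents (p_i = a_i*p_{i-1} + p_{i-2}, q_i = a_i*q_{i-1} + q_{i-2} with p_{-2}=0, p_{-1}=1, q_{-2}=1, q_{-1}=0):
  i=0: a_0=35, p_0 = 35*1 + 0 = 35, q_0 = 35*0 + 1 = 1.
  i=1: a_1=1, p_1 = 1*35 + 1 = 36, q_1 = 1*1 + 0 = 1.
  i=2: a_2=16, p_2 = 16*36 + 35 = 611, q_2 = 16*1 + 1 = 17.
  i=3: a_3=1, p_3 = 1*611 + 36 = 647, q_3 = 1*17 + 1 = 18.
Check: 647^2 - 1292*18^2 = 418609 - 418608 = 1, so (x, y) = (647, 18) solves the equation, and by the theorem it is the least positive solution.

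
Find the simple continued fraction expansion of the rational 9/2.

[4; 2]

Run the Euclidean algorithm on 9 and 2; the successive quotients are the partial quotients a_0, a_1, ... (each step inverts the fractional part left over by the previous one):
  9 = 4*2 + 1, so a_0 = 4.
  2 = 2*1 + 0, so a_1 = 2.
The remainder reaches 0 after 2 divisions, so the expansion has 2 partial quotients, read off in order.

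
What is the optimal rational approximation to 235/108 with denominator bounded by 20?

37/17

Expand x = 235/108 as a continued fraction with the Euclidean algorithm:
  235 = 2*108 + 19, so a_0 = 2.
  108 = 5*19 + 13, so a_1 = 5.
  19 = 1*13 + 6, so a_2 = 1.
  13 = 2*6 + 1, so a_3 = 2.
  6 = 6*1 + 0, so a_4 = 6.
so x = [2; 5, 1, 2, 6].
Convergents (p_i = a_i*p_{i-1} + p_{i-2}, q_i = a_i*q_{i-1} + q_{i-2} with p_{-2}=0, p_{-1}=1, q_{-2}=1, q_{-1}=0), until the denominator exceeds 20:
  i=0: a_0=2, p_0 = 2*1 + 0 = 2, q_0 = 2*0 + 1 = 1.
  i=1: a_1=5, p_1 = 5*2 + 1 = 11, q_1 = 5*1 + 0 = 5.
  i=2: a_2=1, p_2 = 1*11 + 2 = 13, q_2 = 1*5 + 1 = 6.
  i=3: a_3=2, p_3 = 2*13 + 11 = 37, q_3 = 2*6 + 5 = 17.
  i=4: a_4=6, p_4 = 6*37 + 13 = 235, q_4 = 6*17 + 6 = 108.
q_4 = 108 > 20, so the last convergent with denominator <= 20 is p_3/q_3 = 37/17.
The closest fraction with denominator <= 20 is either p_3/q_3 or the intermediate fraction (k*p_3 + p_2)/(k*q_3 + q_2) with the largest k >= 1 whose denominator stays <= 20; these approach x as k grows, and every other convergent or intermediate fraction in range is farther away.
Largest k: floor((20 - q_2)/q_3) = floor((20 - 6)/17) = 0.
Since k = 0, no intermediate fraction beyond p_3/q_3 has denominator <= 20, so the convergent 37/17 is the closest (its error is |235*17 - 37*108|/(108*17) = 1/1836).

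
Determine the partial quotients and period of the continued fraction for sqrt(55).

[7; (2, 2, 2, 14)]

Write x_i = (sqrt(55) + m_i)/d_i with (m_0, d_0) = (0, 1). a_0 = floor(sqrt(55)) = 7, since 7^2 = 49 <= 55 < 64 = 8^2.
Iterate m_{i+1} = d_i*a_i - m_i, d_{i+1} = (55 - m_{i+1}^2)/d_i, a_{i+1} = floor((a_0 + m_{i+1})/d_{i+1}):
  m_1 = 1*7 - 0 = 7, d_1 = (55 - 7^2)/1 = 6/1 = 6, a_1 = floor((7 + 7)/6) = 2.
  m_2 = 6*2 - 7 = 5, d_2 = (55 - 5^2)/6 = 30/6 = 5, a_2 = floor((7 + 5)/5) = 2.
  m_3 = 5*2 - 5 = 5, d_3 = (55 - 5^2)/5 = 30/5 = 6, a_3 = floor((7 + 5)/6) = 2.
  m_4 = 6*2 - 5 = 7, d_4 = (55 - 7^2)/6 = 6/6 = 1, a_4 = floor((7 + 7)/1) = 14.
  m_5 = 1*14 - 7 = 7, d_5 = (55 - 7^2)/1 = 6/1 = 6: (m_5, d_5) = (m_1, d_1) = (7, 6), so from here the quotients repeat a_1, ..., a_4; the period length is 4.
Hence the expansion of sqrt(55) is a_0 = 7 followed by the repeating block 2, 2, 2, 14 (period 4).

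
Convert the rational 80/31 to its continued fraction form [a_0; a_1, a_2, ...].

Run the Euclidean algorithm on 80 and 31; the successive quotients are the partial quotients a_0, a_1, ... (each step inverts the fractional part left over by the previous one):
  80 = 2*31 + 18, so a_0 = 2.
  31 = 1*18 + 13, so a_1 = 1.
  18 = 1*13 + 5, so a_2 = 1.
  13 = 2*5 + 3, so a_3 = 2.
  5 = 1*3 + 2, so a_4 = 1.
  3 = 1*2 + 1, so a_5 = 1.
  2 = 2*1 + 0, so a_6 = 2.
The remainder reaches 0 after 7 divisions, so the expansion has 7 partial quotients, read off in order.

[2; 1, 1, 2, 1, 1, 2]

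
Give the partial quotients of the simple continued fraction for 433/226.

[1; 1, 10, 1, 8, 2]

Run the Euclidean algorithm on 433 and 226; the successive quotients are the partial quotients a_0, a_1, ... (each step inverts the fractional part left over by the previous one):
  433 = 1*226 + 207, so a_0 = 1.
  226 = 1*207 + 19, so a_1 = 1.
  207 = 10*19 + 17, so a_2 = 10.
  19 = 1*17 + 2, so a_3 = 1.
  17 = 8*2 + 1, so a_4 = 8.
  2 = 2*1 + 0, so a_5 = 2.
The remainder reaches 0 after 6 divisions, so the expansion has 6 partial quotients, read off in order.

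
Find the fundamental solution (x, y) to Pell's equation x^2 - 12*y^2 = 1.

First expand sqrt(12) as a continued fraction. With x_i = (sqrt(12) + m_i)/d_i and (m_0, d_0) = (0, 1): a_0 = floor(sqrt(12)) = 3, since 3^2 = 9 <= 12 < 16 = 4^2.
Iterate m_{i+1} = d_i*a_i - m_i, d_{i+1} = (12 - m_{i+1}^2)/d_i, a_{i+1} = floor((a_0 + m_{i+1})/d_{i+1}):
  m_1 = 1*3 - 0 = 3, d_1 = (12 - 3^2)/1 = 3/1 = 3, a_1 = floor((3 + 3)/3) = 2.
  m_2 = 3*2 - 3 = 3, d_2 = (12 - 3^2)/3 = 3/3 = 1, a_2 = floor((3 + 3)/1) = 6.
  m_3 = 1*6 - 3 = 3, d_3 = (12 - 3^2)/1 = 3/1 = 3: (m_3, d_3) = (m_1, d_1) = (3, 3), so from here the quotients repeat a_1, a_2; the period length is 2.
So sqrt(12) = [3; (2, 6)] with period length k = 2.
k is even, so the fundamental solution of x^2 - 12y^2 = 1 is (p_{k-1}, q_{k-1}) = (p_1, q_1); compute convergents through index 1.
Convergents (p_i = a_i*p_{i-1} + p_{i-2}, q_i = a_i*q_{i-1} + q_{i-2} with p_{-2}=0, p_{-1}=1, q_{-2}=1, q_{-1}=0):
  i=0: a_0=3, p_0 = 3*1 + 0 = 3, q_0 = 3*0 + 1 = 1.
  i=1: a_1=2, p_1 = 2*3 + 1 = 7, q_1 = 2*1 + 0 = 2.
Check: 7^2 - 12*2^2 = 49 - 48 = 1, so (x, y) = (7, 2) solves the equation, and by the theorem it is the least positive solution.

(x, y) = (7, 2)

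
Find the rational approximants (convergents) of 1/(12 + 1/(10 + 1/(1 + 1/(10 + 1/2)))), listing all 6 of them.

Using the convergent recurrence p_i = a_i*p_{i-1} + p_{i-2}, q_i = a_i*q_{i-1} + q_{i-2} with p_{-2}=0, p_{-1}=1, q_{-2}=1, q_{-1}=0:
  i=0: a_0=0, p_0 = 0*1 + 0 = 0, q_0 = 0*0 + 1 = 1.
  i=1: a_1=12, p_1 = 12*0 + 1 = 1, q_1 = 12*1 + 0 = 12.
  i=2: a_2=10, p_2 = 10*1 + 0 = 10, q_2 = 10*12 + 1 = 121.
  i=3: a_3=1, p_3 = 1*10 + 1 = 11, q_3 = 1*121 + 12 = 133.
  i=4: a_4=10, p_4 = 10*11 + 10 = 120, q_4 = 10*133 + 121 = 1451.
  i=5: a_5=2, p_5 = 2*120 + 11 = 251, q_5 = 2*1451 + 133 = 3035.

0/1, 1/12, 10/121, 11/133, 120/1451, 251/3035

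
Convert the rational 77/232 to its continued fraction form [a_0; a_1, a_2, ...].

Run the Euclidean algorithm on 77 and 232; the successive quotients are the partial quotients a_0, a_1, ... (each step inverts the fractional part left over by the previous one):
  77 = 0*232 + 77, so a_0 = 0.
  232 = 3*77 + 1, so a_1 = 3.
  77 = 77*1 + 0, so a_2 = 77.
The remainder reaches 0 after 3 divisions, so the expansion has 3 partial quotients, read off in order.

[0; 3, 77]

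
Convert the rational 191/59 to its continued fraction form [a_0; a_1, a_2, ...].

[3; 4, 4, 1, 2]

Run the Euclidean algorithm on 191 and 59; the successive quotients are the partial quotients a_0, a_1, ... (each step inverts the fractional part left over by the previous one):
  191 = 3*59 + 14, so a_0 = 3.
  59 = 4*14 + 3, so a_1 = 4.
  14 = 4*3 + 2, so a_2 = 4.
  3 = 1*2 + 1, so a_3 = 1.
  2 = 2*1 + 0, so a_4 = 2.
The remainder reaches 0 after 5 divisions, so the expansion has 5 partial quotients, read off in order.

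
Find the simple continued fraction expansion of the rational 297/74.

[4; 74]

Run the Euclidean algorithm on 297 and 74; the successive quotients are the partial quotients a_0, a_1, ... (each step inverts the fractional part left over by the previous one):
  297 = 4*74 + 1, so a_0 = 4.
  74 = 74*1 + 0, so a_1 = 74.
The remainder reaches 0 after 2 divisions, so the expansion has 2 partial quotients, read off in order.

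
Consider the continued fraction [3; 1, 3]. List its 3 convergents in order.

3/1, 4/1, 15/4

Using the convergent recurrence p_i = a_i*p_{i-1} + p_{i-2}, q_i = a_i*q_{i-1} + q_{i-2} with p_{-2}=0, p_{-1}=1, q_{-2}=1, q_{-1}=0:
  i=0: a_0=3, p_0 = 3*1 + 0 = 3, q_0 = 3*0 + 1 = 1.
  i=1: a_1=1, p_1 = 1*3 + 1 = 4, q_1 = 1*1 + 0 = 1.
  i=2: a_2=3, p_2 = 3*4 + 3 = 15, q_2 = 3*1 + 1 = 4.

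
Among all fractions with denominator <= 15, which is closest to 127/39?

13/4

Expand x = 127/39 as a continued fraction with the Euclidean algorithm:
  127 = 3*39 + 10, so a_0 = 3.
  39 = 3*10 + 9, so a_1 = 3.
  10 = 1*9 + 1, so a_2 = 1.
  9 = 9*1 + 0, so a_3 = 9.
so x = [3; 3, 1, 9].
Convergents (p_i = a_i*p_{i-1} + p_{i-2}, q_i = a_i*q_{i-1} + q_{i-2} with p_{-2}=0, p_{-1}=1, q_{-2}=1, q_{-1}=0), until the denominator exceeds 15:
  i=0: a_0=3, p_0 = 3*1 + 0 = 3, q_0 = 3*0 + 1 = 1.
  i=1: a_1=3, p_1 = 3*3 + 1 = 10, q_1 = 3*1 + 0 = 3.
  i=2: a_2=1, p_2 = 1*10 + 3 = 13, q_2 = 1*3 + 1 = 4.
  i=3: a_3=9, p_3 = 9*13 + 10 = 127, q_3 = 9*4 + 3 = 39.
q_3 = 39 > 15, so the last convergent with denominator <= 15 is p_2/q_2 = 13/4.
The closest fraction with denominator <= 15 is either p_2/q_2 or the intermediate fraction (k*p_2 + p_1)/(k*q_2 + q_1) with the largest k >= 1 whose denominator stays <= 15; these approach x as k grows, and every other convergent or intermediate fraction in range is farther away.
Largest k: floor((15 - q_1)/q_2) = floor((15 - 3)/4) = 3.
That gives (3*13 + 10)/(3*4 + 3) = 49/15.
Compare the errors: |x - 13/4| = |127*4 - 13*39|/(39*4) = 1/156, and |x - 49/15| = |127*15 - 49*39|/(39*15) = 6/585.
Cross-multiplying, 1*585 = 585 < 936 = 6*156, so 1/156 is smaller: the convergent 13/4 is closer to x than 49/15.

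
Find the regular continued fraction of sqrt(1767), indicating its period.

[42; (28, 84)]

Write x_i = (sqrt(1767) + m_i)/d_i with (m_0, d_0) = (0, 1). a_0 = floor(sqrt(1767)) = 42, since 42^2 = 1764 <= 1767 < 1849 = 43^2.
Iterate m_{i+1} = d_i*a_i - m_i, d_{i+1} = (1767 - m_{i+1}^2)/d_i, a_{i+1} = floor((a_0 + m_{i+1})/d_{i+1}):
  m_1 = 1*42 - 0 = 42, d_1 = (1767 - 42^2)/1 = 3/1 = 3, a_1 = floor((42 + 42)/3) = 28.
  m_2 = 3*28 - 42 = 42, d_2 = (1767 - 42^2)/3 = 3/3 = 1, a_2 = floor((42 + 42)/1) = 84.
  m_3 = 1*84 - 42 = 42, d_3 = (1767 - 42^2)/1 = 3/1 = 3: (m_3, d_3) = (m_1, d_1) = (42, 3), so from here the quotients repeat a_1, a_2; the period length is 2.
Hence the expansion of sqrt(1767) is a_0 = 42 followed by the repeating block 28, 84 (period 2).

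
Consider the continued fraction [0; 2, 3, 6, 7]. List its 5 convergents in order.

0/1, 1/2, 3/7, 19/44, 136/315

Using the convergent recurrence p_i = a_i*p_{i-1} + p_{i-2}, q_i = a_i*q_{i-1} + q_{i-2} with p_{-2}=0, p_{-1}=1, q_{-2}=1, q_{-1}=0:
  i=0: a_0=0, p_0 = 0*1 + 0 = 0, q_0 = 0*0 + 1 = 1.
  i=1: a_1=2, p_1 = 2*0 + 1 = 1, q_1 = 2*1 + 0 = 2.
  i=2: a_2=3, p_2 = 3*1 + 0 = 3, q_2 = 3*2 + 1 = 7.
  i=3: a_3=6, p_3 = 6*3 + 1 = 19, q_3 = 6*7 + 2 = 44.
  i=4: a_4=7, p_4 = 7*19 + 3 = 136, q_4 = 7*44 + 7 = 315.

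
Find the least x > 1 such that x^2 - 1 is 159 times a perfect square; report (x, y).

(x, y) = (1324, 105)

First expand sqrt(159) as a continued fraction. With x_i = (sqrt(159) + m_i)/d_i and (m_0, d_0) = (0, 1): a_0 = floor(sqrt(159)) = 12, since 12^2 = 144 <= 159 < 169 = 13^2.
Iterate m_{i+1} = d_i*a_i - m_i, d_{i+1} = (159 - m_{i+1}^2)/d_i, a_{i+1} = floor((a_0 + m_{i+1})/d_{i+1}):
  m_1 = 1*12 - 0 = 12, d_1 = (159 - 12^2)/1 = 15/1 = 15, a_1 = floor((12 + 12)/15) = 1.
  m_2 = 15*1 - 12 = 3, d_2 = (159 - 3^2)/15 = 150/15 = 10, a_2 = floor((12 + 3)/10) = 1.
  m_3 = 10*1 - 3 = 7, d_3 = (159 - 7^2)/10 = 110/10 = 11, a_3 = floor((12 + 7)/11) = 1.
  m_4 = 11*1 - 7 = 4, d_4 = (159 - 4^2)/11 = 143/11 = 13, a_4 = floor((12 + 4)/13) = 1.
  m_5 = 13*1 - 4 = 9, d_5 = (159 - 9^2)/13 = 78/13 = 6, a_5 = floor((12 + 9)/6) = 3.
  m_6 = 6*3 - 9 = 9, d_6 = (159 - 9^2)/6 = 78/6 = 13, a_6 = floor((12 + 9)/13) = 1.
  m_7 = 13*1 - 9 = 4, d_7 = (159 - 4^2)/13 = 143/13 = 11, a_7 = floor((12 + 4)/11) = 1.
  m_8 = 11*1 - 4 = 7, d_8 = (159 - 7^2)/11 = 110/11 = 10, a_8 = floor((12 + 7)/10) = 1.
  m_9 = 10*1 - 7 = 3, d_9 = (159 - 3^2)/10 = 150/10 = 15, a_9 = floor((12 + 3)/15) = 1.
  m_10 = 15*1 - 3 = 12, d_10 = (159 - 12^2)/15 = 15/15 = 1, a_10 = floor((12 + 12)/1) = 24.
  m_11 = 1*24 - 12 = 12, d_11 = (159 - 12^2)/1 = 15/1 = 15: (m_11, d_11) = (m_1, d_1) = (12, 15), so from here the quotients repeat a_1, ..., a_10; the period length is 10.
So sqrt(159) = [12; (1, 1, 1, 1, 3, 1, 1, 1, 1, 24)] with period length k = 10.
k is even, so the fundamental solution of x^2 - 159y^2 = 1 is (p_{k-1}, q_{k-1}) = (p_9, q_9); compute convergents through index 9.
Convergents (p_i = a_i*p_{i-1} + p_{i-2}, q_i = a_i*q_{i-1} + q_{i-2} with p_{-2}=0, p_{-1}=1, q_{-2}=1, q_{-1}=0):
  i=0: a_0=12, p_0 = 12*1 + 0 = 12, q_0 = 12*0 + 1 = 1.
  i=1: a_1=1, p_1 = 1*12 + 1 = 13, q_1 = 1*1 + 0 = 1.
  i=2: a_2=1, p_2 = 1*13 + 12 = 25, q_2 = 1*1 + 1 = 2.
  i=3: a_3=1, p_3 = 1*25 + 13 = 38, q_3 = 1*2 + 1 = 3.
  i=4: a_4=1, p_4 = 1*38 + 25 = 63, q_4 = 1*3 + 2 = 5.
  i=5: a_5=3, p_5 = 3*63 + 38 = 227, q_5 = 3*5 + 3 = 18.
  i=6: a_6=1, p_6 = 1*227 + 63 = 290, q_6 = 1*18 + 5 = 23.
  i=7: a_7=1, p_7 = 1*290 + 227 = 517, q_7 = 1*23 + 18 = 41.
  i=8: a_8=1, p_8 = 1*517 + 290 = 807, q_8 = 1*41 + 23 = 64.
  i=9: a_9=1, p_9 = 1*807 + 517 = 1324, q_9 = 1*64 + 41 = 105.
Check: 1324^2 - 159*105^2 = 1752976 - 1752975 = 1, so (x, y) = (1324, 105) solves the equation, and by the theorem it is the least positive solution.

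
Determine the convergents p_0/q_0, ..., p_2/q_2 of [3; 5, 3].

Using the convergent recurrence p_i = a_i*p_{i-1} + p_{i-2}, q_i = a_i*q_{i-1} + q_{i-2} with p_{-2}=0, p_{-1}=1, q_{-2}=1, q_{-1}=0:
  i=0: a_0=3, p_0 = 3*1 + 0 = 3, q_0 = 3*0 + 1 = 1.
  i=1: a_1=5, p_1 = 5*3 + 1 = 16, q_1 = 5*1 + 0 = 5.
  i=2: a_2=3, p_2 = 3*16 + 3 = 51, q_2 = 3*5 + 1 = 16.

3/1, 16/5, 51/16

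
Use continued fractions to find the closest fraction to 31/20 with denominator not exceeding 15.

17/11

Expand x = 31/20 as a continued fraction with the Euclidean algorithm:
  31 = 1*20 + 11, so a_0 = 1.
  20 = 1*11 + 9, so a_1 = 1.
  11 = 1*9 + 2, so a_2 = 1.
  9 = 4*2 + 1, so a_3 = 4.
  2 = 2*1 + 0, so a_4 = 2.
so x = [1; 1, 1, 4, 2].
Convergents (p_i = a_i*p_{i-1} + p_{i-2}, q_i = a_i*q_{i-1} + q_{i-2} with p_{-2}=0, p_{-1}=1, q_{-2}=1, q_{-1}=0), until the denominator exceeds 15:
  i=0: a_0=1, p_0 = 1*1 + 0 = 1, q_0 = 1*0 + 1 = 1.
  i=1: a_1=1, p_1 = 1*1 + 1 = 2, q_1 = 1*1 + 0 = 1.
  i=2: a_2=1, p_2 = 1*2 + 1 = 3, q_2 = 1*1 + 1 = 2.
  i=3: a_3=4, p_3 = 4*3 + 2 = 14, q_3 = 4*2 + 1 = 9.
  i=4: a_4=2, p_4 = 2*14 + 3 = 31, q_4 = 2*9 + 2 = 20.
q_4 = 20 > 15, so the last convergent with denominator <= 15 is p_3/q_3 = 14/9.
The closest fraction with denominator <= 15 is either p_3/q_3 or the intermediate fraction (k*p_3 + p_2)/(k*q_3 + q_2) with the largest k >= 1 whose denominator stays <= 15; these approach x as k grows, and every other convergent or intermediate fraction in range is farther away.
Largest k: floor((15 - q_2)/q_3) = floor((15 - 2)/9) = 1.
That gives (1*14 + 3)/(1*9 + 2) = 17/11.
Compare the errors: |x - 14/9| = |31*9 - 14*20|/(20*9) = 1/180, and |x - 17/11| = |31*11 - 17*20|/(20*11) = 1/220.
Cross-multiplying, 1*180 = 180 < 220 = 1*220, so 1/220 is smaller: the intermediate fraction 17/11 is closer to x than 14/9.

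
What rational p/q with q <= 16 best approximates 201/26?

Expand x = 201/26 as a continued fraction with the Euclidean algorithm:
  201 = 7*26 + 19, so a_0 = 7.
  26 = 1*19 + 7, so a_1 = 1.
  19 = 2*7 + 5, so a_2 = 2.
  7 = 1*5 + 2, so a_3 = 1.
  5 = 2*2 + 1, so a_4 = 2.
  2 = 2*1 + 0, so a_5 = 2.
so x = [7; 1, 2, 1, 2, 2].
Convergents (p_i = a_i*p_{i-1} + p_{i-2}, q_i = a_i*q_{i-1} + q_{i-2} with p_{-2}=0, p_{-1}=1, q_{-2}=1, q_{-1}=0), until the denominator exceeds 16:
  i=0: a_0=7, p_0 = 7*1 + 0 = 7, q_0 = 7*0 + 1 = 1.
  i=1: a_1=1, p_1 = 1*7 + 1 = 8, q_1 = 1*1 + 0 = 1.
  i=2: a_2=2, p_2 = 2*8 + 7 = 23, q_2 = 2*1 + 1 = 3.
  i=3: a_3=1, p_3 = 1*23 + 8 = 31, q_3 = 1*3 + 1 = 4.
  i=4: a_4=2, p_4 = 2*31 + 23 = 85, q_4 = 2*4 + 3 = 11.
  i=5: a_5=2, p_5 = 2*85 + 31 = 201, q_5 = 2*11 + 4 = 26.
q_5 = 26 > 16, so the last convergent with denominator <= 16 is p_4/q_4 = 85/11.
The closest fraction with denominator <= 16 is either p_4/q_4 or the intermediate fraction (k*p_4 + p_3)/(k*q_4 + q_3) with the largest k >= 1 whose denominator stays <= 16; these approach x as k grows, and every other convergent or intermediate fraction in range is farther away.
Largest k: floor((16 - q_3)/q_4) = floor((16 - 4)/11) = 1.
That gives (1*85 + 31)/(1*11 + 4) = 116/15.
Compare the errors: |x - 85/11| = |201*11 - 85*26|/(26*11) = 1/286, and |x - 116/15| = |201*15 - 116*26|/(26*15) = 1/390.
Cross-multiplying, 1*286 = 286 < 390 = 1*390, so 1/390 is smaller: the intermediate fraction 116/15 is closer to x than 85/11.

116/15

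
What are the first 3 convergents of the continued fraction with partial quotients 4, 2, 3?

Using the convergent recurrence p_i = a_i*p_{i-1} + p_{i-2}, q_i = a_i*q_{i-1} + q_{i-2} with p_{-2}=0, p_{-1}=1, q_{-2}=1, q_{-1}=0:
  i=0: a_0=4, p_0 = 4*1 + 0 = 4, q_0 = 4*0 + 1 = 1.
  i=1: a_1=2, p_1 = 2*4 + 1 = 9, q_1 = 2*1 + 0 = 2.
  i=2: a_2=3, p_2 = 3*9 + 4 = 31, q_2 = 3*2 + 1 = 7.

4/1, 9/2, 31/7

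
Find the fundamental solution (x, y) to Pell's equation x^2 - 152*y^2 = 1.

First expand sqrt(152) as a continued fraction. With x_i = (sqrt(152) + m_i)/d_i and (m_0, d_0) = (0, 1): a_0 = floor(sqrt(152)) = 12, since 12^2 = 144 <= 152 < 169 = 13^2.
Iterate m_{i+1} = d_i*a_i - m_i, d_{i+1} = (152 - m_{i+1}^2)/d_i, a_{i+1} = floor((a_0 + m_{i+1})/d_{i+1}):
  m_1 = 1*12 - 0 = 12, d_1 = (152 - 12^2)/1 = 8/1 = 8, a_1 = floor((12 + 12)/8) = 3.
  m_2 = 8*3 - 12 = 12, d_2 = (152 - 12^2)/8 = 8/8 = 1, a_2 = floor((12 + 12)/1) = 24.
  m_3 = 1*24 - 12 = 12, d_3 = (152 - 12^2)/1 = 8/1 = 8: (m_3, d_3) = (m_1, d_1) = (12, 8), so from here the quotients repeat a_1, a_2; the period length is 2.
So sqrt(152) = [12; (3, 24)] with period length k = 2.
k is even, so the fundamental solution of x^2 - 152y^2 = 1 is (p_{k-1}, q_{k-1}) = (p_1, q_1); compute convergents through index 1.
Convergents (p_i = a_i*p_{i-1} + p_{i-2}, q_i = a_i*q_{i-1} + q_{i-2} with p_{-2}=0, p_{-1}=1, q_{-2}=1, q_{-1}=0):
  i=0: a_0=12, p_0 = 12*1 + 0 = 12, q_0 = 12*0 + 1 = 1.
  i=1: a_1=3, p_1 = 3*12 + 1 = 37, q_1 = 3*1 + 0 = 3.
Check: 37^2 - 152*3^2 = 1369 - 1368 = 1, so (x, y) = (37, 3) solves the equation, and by the theorem it is the least positive solution.

(x, y) = (37, 3)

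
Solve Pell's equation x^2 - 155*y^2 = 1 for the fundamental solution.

First expand sqrt(155) as a continued fraction. With x_i = (sqrt(155) + m_i)/d_i and (m_0, d_0) = (0, 1): a_0 = floor(sqrt(155)) = 12, since 12^2 = 144 <= 155 < 169 = 13^2.
Iterate m_{i+1} = d_i*a_i - m_i, d_{i+1} = (155 - m_{i+1}^2)/d_i, a_{i+1} = floor((a_0 + m_{i+1})/d_{i+1}):
  m_1 = 1*12 - 0 = 12, d_1 = (155 - 12^2)/1 = 11/1 = 11, a_1 = floor((12 + 12)/11) = 2.
  m_2 = 11*2 - 12 = 10, d_2 = (155 - 10^2)/11 = 55/11 = 5, a_2 = floor((12 + 10)/5) = 4.
  m_3 = 5*4 - 10 = 10, d_3 = (155 - 10^2)/5 = 55/5 = 11, a_3 = floor((12 + 10)/11) = 2.
  m_4 = 11*2 - 10 = 12, d_4 = (155 - 12^2)/11 = 11/11 = 1, a_4 = floor((12 + 12)/1) = 24.
  m_5 = 1*24 - 12 = 12, d_5 = (155 - 12^2)/1 = 11/1 = 11: (m_5, d_5) = (m_1, d_1) = (12, 11), so from here the quotients repeat a_1, ..., a_4; the period length is 4.
So sqrt(155) = [12; (2, 4, 2, 24)] with period length k = 4.
k is even, so the fundamental solution of x^2 - 155y^2 = 1 is (p_{k-1}, q_{k-1}) = (p_3, q_3); compute convergents through index 3.
Convergents (p_i = a_i*p_{i-1} + p_{i-2}, q_i = a_i*q_{i-1} + q_{i-2} with p_{-2}=0, p_{-1}=1, q_{-2}=1, q_{-1}=0):
  i=0: a_0=12, p_0 = 12*1 + 0 = 12, q_0 = 12*0 + 1 = 1.
  i=1: a_1=2, p_1 = 2*12 + 1 = 25, q_1 = 2*1 + 0 = 2.
  i=2: a_2=4, p_2 = 4*25 + 12 = 112, q_2 = 4*2 + 1 = 9.
  i=3: a_3=2, p_3 = 2*112 + 25 = 249, q_3 = 2*9 + 2 = 20.
Check: 249^2 - 155*20^2 = 62001 - 62000 = 1, so (x, y) = (249, 20) solves the equation, and by the theorem it is the least positive solution.

(x, y) = (249, 20)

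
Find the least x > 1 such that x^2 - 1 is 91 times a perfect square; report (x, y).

First expand sqrt(91) as a continued fraction. With x_i = (sqrt(91) + m_i)/d_i and (m_0, d_0) = (0, 1): a_0 = floor(sqrt(91)) = 9, since 9^2 = 81 <= 91 < 100 = 10^2.
Iterate m_{i+1} = d_i*a_i - m_i, d_{i+1} = (91 - m_{i+1}^2)/d_i, a_{i+1} = floor((a_0 + m_{i+1})/d_{i+1}):
  m_1 = 1*9 - 0 = 9, d_1 = (91 - 9^2)/1 = 10/1 = 10, a_1 = floor((9 + 9)/10) = 1.
  m_2 = 10*1 - 9 = 1, d_2 = (91 - 1^2)/10 = 90/10 = 9, a_2 = floor((9 + 1)/9) = 1.
  m_3 = 9*1 - 1 = 8, d_3 = (91 - 8^2)/9 = 27/9 = 3, a_3 = floor((9 + 8)/3) = 5.
  m_4 = 3*5 - 8 = 7, d_4 = (91 - 7^2)/3 = 42/3 = 14, a_4 = floor((9 + 7)/14) = 1.
  m_5 = 14*1 - 7 = 7, d_5 = (91 - 7^2)/14 = 42/14 = 3, a_5 = floor((9 + 7)/3) = 5.
  m_6 = 3*5 - 7 = 8, d_6 = (91 - 8^2)/3 = 27/3 = 9, a_6 = floor((9 + 8)/9) = 1.
  m_7 = 9*1 - 8 = 1, d_7 = (91 - 1^2)/9 = 90/9 = 10, a_7 = floor((9 + 1)/10) = 1.
  m_8 = 10*1 - 1 = 9, d_8 = (91 - 9^2)/10 = 10/10 = 1, a_8 = floor((9 + 9)/1) = 18.
  m_9 = 1*18 - 9 = 9, d_9 = (91 - 9^2)/1 = 10/1 = 10: (m_9, d_9) = (m_1, d_1) = (9, 10), so from here the quotients repeat a_1, ..., a_8; the period length is 8.
So sqrt(91) = [9; (1, 1, 5, 1, 5, 1, 1, 18)] with period length k = 8.
k is even, so the fundamental solution of x^2 - 91y^2 = 1 is (p_{k-1}, q_{k-1}) = (p_7, q_7); compute convergents through index 7.
Convergents (p_i = a_i*p_{i-1} + p_{i-2}, q_i = a_i*q_{i-1} + q_{i-2} with p_{-2}=0, p_{-1}=1, q_{-2}=1, q_{-1}=0):
  i=0: a_0=9, p_0 = 9*1 + 0 = 9, q_0 = 9*0 + 1 = 1.
  i=1: a_1=1, p_1 = 1*9 + 1 = 10, q_1 = 1*1 + 0 = 1.
  i=2: a_2=1, p_2 = 1*10 + 9 = 19, q_2 = 1*1 + 1 = 2.
  i=3: a_3=5, p_3 = 5*19 + 10 = 105, q_3 = 5*2 + 1 = 11.
  i=4: a_4=1, p_4 = 1*105 + 19 = 124, q_4 = 1*11 + 2 = 13.
  i=5: a_5=5, p_5 = 5*124 + 105 = 725, q_5 = 5*13 + 11 = 76.
  i=6: a_6=1, p_6 = 1*725 + 124 = 849, q_6 = 1*76 + 13 = 89.
  i=7: a_7=1, p_7 = 1*849 + 725 = 1574, q_7 = 1*89 + 76 = 165.
Check: 1574^2 - 91*165^2 = 2477476 - 2477475 = 1, so (x, y) = (1574, 165) solves the equation, and by the theorem it is the least positive solution.

(x, y) = (1574, 165)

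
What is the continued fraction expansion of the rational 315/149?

Run the Euclidean algorithm on 315 and 149; the successive quotients are the partial quotients a_0, a_1, ... (each step inverts the fractional part left over by the previous one):
  315 = 2*149 + 17, so a_0 = 2.
  149 = 8*17 + 13, so a_1 = 8.
  17 = 1*13 + 4, so a_2 = 1.
  13 = 3*4 + 1, so a_3 = 3.
  4 = 4*1 + 0, so a_4 = 4.
The remainder reaches 0 after 5 divisions, so the expansion has 5 partial quotients, read off in order.

[2; 8, 1, 3, 4]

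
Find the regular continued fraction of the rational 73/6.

Run the Euclidean algorithm on 73 and 6; the successive quotients are the partial quotients a_0, a_1, ... (each step inverts the fractional part left over by the previous one):
  73 = 12*6 + 1, so a_0 = 12.
  6 = 6*1 + 0, so a_1 = 6.
The remainder reaches 0 after 2 divisions, so the expansion has 2 partial quotients, read off in order.

[12; 6]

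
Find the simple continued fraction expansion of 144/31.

Run the Euclidean algorithm on 144 and 31; the successive quotients are the partial quotients a_0, a_1, ... (each step inverts the fractional part left over by the previous one):
  144 = 4*31 + 20, so a_0 = 4.
  31 = 1*20 + 11, so a_1 = 1.
  20 = 1*11 + 9, so a_2 = 1.
  11 = 1*9 + 2, so a_3 = 1.
  9 = 4*2 + 1, so a_4 = 4.
  2 = 2*1 + 0, so a_5 = 2.
The remainder reaches 0 after 6 divisions, so the expansion has 6 partial quotients, read off in order.

[4; 1, 1, 1, 4, 2]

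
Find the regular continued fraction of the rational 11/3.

[3; 1, 2]

Run the Euclidean algorithm on 11 and 3; the successive quotients are the partial quotients a_0, a_1, ... (each step inverts the fractional part left over by the previous one):
  11 = 3*3 + 2, so a_0 = 3.
  3 = 1*2 + 1, so a_1 = 1.
  2 = 2*1 + 0, so a_2 = 2.
The remainder reaches 0 after 3 divisions, so the expansion has 3 partial quotients, read off in order.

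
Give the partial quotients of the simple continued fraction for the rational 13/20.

Run the Euclidean algorithm on 13 and 20; the successive quotients are the partial quotients a_0, a_1, ... (each step inverts the fractional part left over by the previous one):
  13 = 0*20 + 13, so a_0 = 0.
  20 = 1*13 + 7, so a_1 = 1.
  13 = 1*7 + 6, so a_2 = 1.
  7 = 1*6 + 1, so a_3 = 1.
  6 = 6*1 + 0, so a_4 = 6.
The remainder reaches 0 after 5 divisions, so the expansion has 5 partial quotients, read off in order.

[0; 1, 1, 1, 6]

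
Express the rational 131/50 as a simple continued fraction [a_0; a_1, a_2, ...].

Run the Euclidean algorithm on 131 and 50; the successive quotients are the partial quotients a_0, a_1, ... (each step inverts the fractional part left over by the previous one):
  131 = 2*50 + 31, so a_0 = 2.
  50 = 1*31 + 19, so a_1 = 1.
  31 = 1*19 + 12, so a_2 = 1.
  19 = 1*12 + 7, so a_3 = 1.
  12 = 1*7 + 5, so a_4 = 1.
  7 = 1*5 + 2, so a_5 = 1.
  5 = 2*2 + 1, so a_6 = 2.
  2 = 2*1 + 0, so a_7 = 2.
The remainder reaches 0 after 8 divisions, so the expansion has 8 partial quotients, read off in order.

[2; 1, 1, 1, 1, 1, 2, 2]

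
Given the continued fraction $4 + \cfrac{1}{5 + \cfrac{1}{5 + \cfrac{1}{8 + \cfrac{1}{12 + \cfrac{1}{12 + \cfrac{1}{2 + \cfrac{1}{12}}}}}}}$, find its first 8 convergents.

4/1, 21/5, 109/26, 893/213, 10825/2582, 130793/31197, 272411/64976, 3399725/810909

Using the convergent recurrence p_i = a_i*p_{i-1} + p_{i-2}, q_i = a_i*q_{i-1} + q_{i-2} with p_{-2}=0, p_{-1}=1, q_{-2}=1, q_{-1}=0:
  i=0: a_0=4, p_0 = 4*1 + 0 = 4, q_0 = 4*0 + 1 = 1.
  i=1: a_1=5, p_1 = 5*4 + 1 = 21, q_1 = 5*1 + 0 = 5.
  i=2: a_2=5, p_2 = 5*21 + 4 = 109, q_2 = 5*5 + 1 = 26.
  i=3: a_3=8, p_3 = 8*109 + 21 = 893, q_3 = 8*26 + 5 = 213.
  i=4: a_4=12, p_4 = 12*893 + 109 = 10825, q_4 = 12*213 + 26 = 2582.
  i=5: a_5=12, p_5 = 12*10825 + 893 = 130793, q_5 = 12*2582 + 213 = 31197.
  i=6: a_6=2, p_6 = 2*130793 + 10825 = 272411, q_6 = 2*31197 + 2582 = 64976.
  i=7: a_7=12, p_7 = 12*272411 + 130793 = 3399725, q_7 = 12*64976 + 31197 = 810909.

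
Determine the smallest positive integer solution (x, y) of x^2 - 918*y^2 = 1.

(x, y) = (4120901, 136010)

First expand sqrt(918) as a continued fraction. With x_i = (sqrt(918) + m_i)/d_i and (m_0, d_0) = (0, 1): a_0 = floor(sqrt(918)) = 30, since 30^2 = 900 <= 918 < 961 = 31^2.
Iterate m_{i+1} = d_i*a_i - m_i, d_{i+1} = (918 - m_{i+1}^2)/d_i, a_{i+1} = floor((a_0 + m_{i+1})/d_{i+1}):
  m_1 = 1*30 - 0 = 30, d_1 = (918 - 30^2)/1 = 18/1 = 18, a_1 = floor((30 + 30)/18) = 3.
  m_2 = 18*3 - 30 = 24, d_2 = (918 - 24^2)/18 = 342/18 = 19, a_2 = floor((30 + 24)/19) = 2.
  m_3 = 19*2 - 24 = 14, d_3 = (918 - 14^2)/19 = 722/19 = 38, a_3 = floor((30 + 14)/38) = 1.
  m_4 = 38*1 - 14 = 24, d_4 = (918 - 24^2)/38 = 342/38 = 9, a_4 = floor((30 + 24)/9) = 6.
  m_5 = 9*6 - 24 = 30, d_5 = (918 - 30^2)/9 = 18/9 = 2, a_5 = floor((30 + 30)/2) = 30.
  m_6 = 2*30 - 30 = 30, d_6 = (918 - 30^2)/2 = 18/2 = 9, a_6 = floor((30 + 30)/9) = 6.
  m_7 = 9*6 - 30 = 24, d_7 = (918 - 24^2)/9 = 342/9 = 38, a_7 = floor((30 + 24)/38) = 1.
  m_8 = 38*1 - 24 = 14, d_8 = (918 - 14^2)/38 = 722/38 = 19, a_8 = floor((30 + 14)/19) = 2.
  m_9 = 19*2 - 14 = 24, d_9 = (918 - 24^2)/19 = 342/19 = 18, a_9 = floor((30 + 24)/18) = 3.
  m_10 = 18*3 - 24 = 30, d_10 = (918 - 30^2)/18 = 18/18 = 1, a_10 = floor((30 + 30)/1) = 60.
  m_11 = 1*60 - 30 = 30, d_11 = (918 - 30^2)/1 = 18/1 = 18: (m_11, d_11) = (m_1, d_1) = (30, 18), so from here the quotients repeat a_1, ..., a_10; the period length is 10.
So sqrt(918) = [30; (3, 2, 1, 6, 30, 6, 1, 2, 3, 60)] with period length k = 10.
k is even, so the fundamental solution of x^2 - 918y^2 = 1 is (p_{k-1}, q_{k-1}) = (p_9, q_9); compute convergents through index 9.
Convergents (p_i = a_i*p_{i-1} + p_{i-2}, q_i = a_i*q_{i-1} + q_{i-2} with p_{-2}=0, p_{-1}=1, q_{-2}=1, q_{-1}=0):
  i=0: a_0=30, p_0 = 30*1 + 0 = 30, q_0 = 30*0 + 1 = 1.
  i=1: a_1=3, p_1 = 3*30 + 1 = 91, q_1 = 3*1 + 0 = 3.
  i=2: a_2=2, p_2 = 2*91 + 30 = 212, q_2 = 2*3 + 1 = 7.
  i=3: a_3=1, p_3 = 1*212 + 91 = 303, q_3 = 1*7 + 3 = 10.
  i=4: a_4=6, p_4 = 6*303 + 212 = 2030, q_4 = 6*10 + 7 = 67.
  i=5: a_5=30, p_5 = 30*2030 + 303 = 61203, q_5 = 30*67 + 10 = 2020.
  i=6: a_6=6, p_6 = 6*61203 + 2030 = 369248, q_6 = 6*2020 + 67 = 12187.
  i=7: a_7=1, p_7 = 1*369248 + 61203 = 430451, q_7 = 1*12187 + 2020 = 14207.
  i=8: a_8=2, p_8 = 2*430451 + 369248 = 1230150, q_8 = 2*14207 + 12187 = 40601.
  i=9: a_9=3, p_9 = 3*1230150 + 430451 = 4120901, q_9 = 3*40601 + 14207 = 136010.
Check: 4120901^2 - 918*136010^2 = 16981825051801 - 16981825051800 = 1, so (x, y) = (4120901, 136010) solves the equation, and by the theorem it is the least positive solution.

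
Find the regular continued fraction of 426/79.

[5; 2, 1, 1, 4, 1, 2]

Run the Euclidean algorithm on 426 and 79; the successive quotients are the partial quotients a_0, a_1, ... (each step inverts the fractional part left over by the previous one):
  426 = 5*79 + 31, so a_0 = 5.
  79 = 2*31 + 17, so a_1 = 2.
  31 = 1*17 + 14, so a_2 = 1.
  17 = 1*14 + 3, so a_3 = 1.
  14 = 4*3 + 2, so a_4 = 4.
  3 = 1*2 + 1, so a_5 = 1.
  2 = 2*1 + 0, so a_6 = 2.
The remainder reaches 0 after 7 divisions, so the expansion has 7 partial quotients, read off in order.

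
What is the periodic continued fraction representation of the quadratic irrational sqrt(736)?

Write x_i = (sqrt(736) + m_i)/d_i with (m_0, d_0) = (0, 1). a_0 = floor(sqrt(736)) = 27, since 27^2 = 729 <= 736 < 784 = 28^2.
Iterate m_{i+1} = d_i*a_i - m_i, d_{i+1} = (736 - m_{i+1}^2)/d_i, a_{i+1} = floor((a_0 + m_{i+1})/d_{i+1}):
  m_1 = 1*27 - 0 = 27, d_1 = (736 - 27^2)/1 = 7/1 = 7, a_1 = floor((27 + 27)/7) = 7.
  m_2 = 7*7 - 27 = 22, d_2 = (736 - 22^2)/7 = 252/7 = 36, a_2 = floor((27 + 22)/36) = 1.
  m_3 = 36*1 - 22 = 14, d_3 = (736 - 14^2)/36 = 540/36 = 15, a_3 = floor((27 + 14)/15) = 2.
  m_4 = 15*2 - 14 = 16, d_4 = (736 - 16^2)/15 = 480/15 = 32, a_4 = floor((27 + 16)/32) = 1.
  m_5 = 32*1 - 16 = 16, d_5 = (736 - 16^2)/32 = 480/32 = 15, a_5 = floor((27 + 16)/15) = 2.
  m_6 = 15*2 - 16 = 14, d_6 = (736 - 14^2)/15 = 540/15 = 36, a_6 = floor((27 + 14)/36) = 1.
  m_7 = 36*1 - 14 = 22, d_7 = (736 - 22^2)/36 = 252/36 = 7, a_7 = floor((27 + 22)/7) = 7.
  m_8 = 7*7 - 22 = 27, d_8 = (736 - 27^2)/7 = 7/7 = 1, a_8 = floor((27 + 27)/1) = 54.
  m_9 = 1*54 - 27 = 27, d_9 = (736 - 27^2)/1 = 7/1 = 7: (m_9, d_9) = (m_1, d_1) = (27, 7), so from here the quotients repeat a_1, ..., a_8; the period length is 8.
Hence the expansion of sqrt(736) is a_0 = 27 followed by the repeating block 7, 1, 2, 1, 2, 1, 7, 54 (period 8).

[27; (7, 1, 2, 1, 2, 1, 7, 54)]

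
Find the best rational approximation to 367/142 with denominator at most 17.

31/12

Expand x = 367/142 as a continued fraction with the Euclidean algorithm:
  367 = 2*142 + 83, so a_0 = 2.
  142 = 1*83 + 59, so a_1 = 1.
  83 = 1*59 + 24, so a_2 = 1.
  59 = 2*24 + 11, so a_3 = 2.
  24 = 2*11 + 2, so a_4 = 2.
  11 = 5*2 + 1, so a_5 = 5.
  2 = 2*1 + 0, so a_6 = 2.
so x = [2; 1, 1, 2, 2, 5, 2].
Convergents (p_i = a_i*p_{i-1} + p_{i-2}, q_i = a_i*q_{i-1} + q_{i-2} with p_{-2}=0, p_{-1}=1, q_{-2}=1, q_{-1}=0), until the denominator exceeds 17:
  i=0: a_0=2, p_0 = 2*1 + 0 = 2, q_0 = 2*0 + 1 = 1.
  i=1: a_1=1, p_1 = 1*2 + 1 = 3, q_1 = 1*1 + 0 = 1.
  i=2: a_2=1, p_2 = 1*3 + 2 = 5, q_2 = 1*1 + 1 = 2.
  i=3: a_3=2, p_3 = 2*5 + 3 = 13, q_3 = 2*2 + 1 = 5.
  i=4: a_4=2, p_4 = 2*13 + 5 = 31, q_4 = 2*5 + 2 = 12.
  i=5: a_5=5, p_5 = 5*31 + 13 = 168, q_5 = 5*12 + 5 = 65.
q_5 = 65 > 17, so the last convergent with denominator <= 17 is p_4/q_4 = 31/12.
The closest fraction with denominator <= 17 is either p_4/q_4 or the intermediate fraction (k*p_4 + p_3)/(k*q_4 + q_3) with the largest k >= 1 whose denominator stays <= 17; these approach x as k grows, and every other convergent or intermediate fraction in range is farther away.
Largest k: floor((17 - q_3)/q_4) = floor((17 - 5)/12) = 1.
That gives (1*31 + 13)/(1*12 + 5) = 44/17.
Compare the errors: |x - 31/12| = |367*12 - 31*142|/(142*12) = 2/1704, and |x - 44/17| = |367*17 - 44*142|/(142*17) = 9/2414.
Cross-multiplying, 2*2414 = 4828 < 15336 = 9*1704, so 2/1704 is smaller: the convergent 31/12 is closer to x than 44/17.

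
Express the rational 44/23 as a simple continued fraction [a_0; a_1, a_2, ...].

[1; 1, 10, 2]

Run the Euclidean algorithm on 44 and 23; the successive quotients are the partial quotients a_0, a_1, ... (each step inverts the fractional part left over by the previous one):
  44 = 1*23 + 21, so a_0 = 1.
  23 = 1*21 + 2, so a_1 = 1.
  21 = 10*2 + 1, so a_2 = 10.
  2 = 2*1 + 0, so a_3 = 2.
The remainder reaches 0 after 4 divisions, so the expansion has 4 partial quotients, read off in order.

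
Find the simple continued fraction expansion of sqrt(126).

[11; (4, 2, 4, 22)]

Write x_i = (sqrt(126) + m_i)/d_i with (m_0, d_0) = (0, 1). a_0 = floor(sqrt(126)) = 11, since 11^2 = 121 <= 126 < 144 = 12^2.
Iterate m_{i+1} = d_i*a_i - m_i, d_{i+1} = (126 - m_{i+1}^2)/d_i, a_{i+1} = floor((a_0 + m_{i+1})/d_{i+1}):
  m_1 = 1*11 - 0 = 11, d_1 = (126 - 11^2)/1 = 5/1 = 5, a_1 = floor((11 + 11)/5) = 4.
  m_2 = 5*4 - 11 = 9, d_2 = (126 - 9^2)/5 = 45/5 = 9, a_2 = floor((11 + 9)/9) = 2.
  m_3 = 9*2 - 9 = 9, d_3 = (126 - 9^2)/9 = 45/9 = 5, a_3 = floor((11 + 9)/5) = 4.
  m_4 = 5*4 - 9 = 11, d_4 = (126 - 11^2)/5 = 5/5 = 1, a_4 = floor((11 + 11)/1) = 22.
  m_5 = 1*22 - 11 = 11, d_5 = (126 - 11^2)/1 = 5/1 = 5: (m_5, d_5) = (m_1, d_1) = (11, 5), so from here the quotients repeat a_1, ..., a_4; the period length is 4.
Hence the expansion of sqrt(126) is a_0 = 11 followed by the repeating block 4, 2, 4, 22 (period 4).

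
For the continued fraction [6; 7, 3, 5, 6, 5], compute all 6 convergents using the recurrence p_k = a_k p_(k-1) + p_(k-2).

Using the convergent recurrence p_i = a_i*p_{i-1} + p_{i-2}, q_i = a_i*q_{i-1} + q_{i-2} with p_{-2}=0, p_{-1}=1, q_{-2}=1, q_{-1}=0:
  i=0: a_0=6, p_0 = 6*1 + 0 = 6, q_0 = 6*0 + 1 = 1.
  i=1: a_1=7, p_1 = 7*6 + 1 = 43, q_1 = 7*1 + 0 = 7.
  i=2: a_2=3, p_2 = 3*43 + 6 = 135, q_2 = 3*7 + 1 = 22.
  i=3: a_3=5, p_3 = 5*135 + 43 = 718, q_3 = 5*22 + 7 = 117.
  i=4: a_4=6, p_4 = 6*718 + 135 = 4443, q_4 = 6*117 + 22 = 724.
  i=5: a_5=5, p_5 = 5*4443 + 718 = 22933, q_5 = 5*724 + 117 = 3737.

6/1, 43/7, 135/22, 718/117, 4443/724, 22933/3737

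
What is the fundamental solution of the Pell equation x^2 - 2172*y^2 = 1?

(x, y) = (669337, 14362)

First expand sqrt(2172) as a continued fraction. With x_i = (sqrt(2172) + m_i)/d_i and (m_0, d_0) = (0, 1): a_0 = floor(sqrt(2172)) = 46, since 46^2 = 2116 <= 2172 < 2209 = 47^2.
Iterate m_{i+1} = d_i*a_i - m_i, d_{i+1} = (2172 - m_{i+1}^2)/d_i, a_{i+1} = floor((a_0 + m_{i+1})/d_{i+1}):
  m_1 = 1*46 - 0 = 46, d_1 = (2172 - 46^2)/1 = 56/1 = 56, a_1 = floor((46 + 46)/56) = 1.
  m_2 = 56*1 - 46 = 10, d_2 = (2172 - 10^2)/56 = 2072/56 = 37, a_2 = floor((46 + 10)/37) = 1.
  m_3 = 37*1 - 10 = 27, d_3 = (2172 - 27^2)/37 = 1443/37 = 39, a_3 = floor((46 + 27)/39) = 1.
  m_4 = 39*1 - 27 = 12, d_4 = (2172 - 12^2)/39 = 2028/39 = 52, a_4 = floor((46 + 12)/52) = 1.
  m_5 = 52*1 - 12 = 40, d_5 = (2172 - 40^2)/52 = 572/52 = 11, a_5 = floor((46 + 40)/11) = 7.
  m_6 = 11*7 - 40 = 37, d_6 = (2172 - 37^2)/11 = 803/11 = 73, a_6 = floor((46 + 37)/73) = 1.
  m_7 = 73*1 - 37 = 36, d_7 = (2172 - 36^2)/73 = 876/73 = 12, a_7 = floor((46 + 36)/12) = 6.
  m_8 = 12*6 - 36 = 36, d_8 = (2172 - 36^2)/12 = 876/12 = 73, a_8 = floor((46 + 36)/73) = 1.
  m_9 = 73*1 - 36 = 37, d_9 = (2172 - 37^2)/73 = 803/73 = 11, a_9 = floor((46 + 37)/11) = 7.
  m_10 = 11*7 - 37 = 40, d_10 = (2172 - 40^2)/11 = 572/11 = 52, a_10 = floor((46 + 40)/52) = 1.
  m_11 = 52*1 - 40 = 12, d_11 = (2172 - 12^2)/52 = 2028/52 = 39, a_11 = floor((46 + 12)/39) = 1.
  m_12 = 39*1 - 12 = 27, d_12 = (2172 - 27^2)/39 = 1443/39 = 37, a_12 = floor((46 + 27)/37) = 1.
  m_13 = 37*1 - 27 = 10, d_13 = (2172 - 10^2)/37 = 2072/37 = 56, a_13 = floor((46 + 10)/56) = 1.
  m_14 = 56*1 - 10 = 46, d_14 = (2172 - 46^2)/56 = 56/56 = 1, a_14 = floor((46 + 46)/1) = 92.
  m_15 = 1*92 - 46 = 46, d_15 = (2172 - 46^2)/1 = 56/1 = 56: (m_15, d_15) = (m_1, d_1) = (46, 56), so from here the quotients repeat a_1, ..., a_14; the period length is 14.
So sqrt(2172) = [46; (1, 1, 1, 1, 7, 1, 6, 1, 7, 1, 1, 1, 1, 92)] with period length k = 14.
k is even, so the fundamental solution of x^2 - 2172y^2 = 1 is (p_{k-1}, q_{k-1}) = (p_13, q_13); compute convergents through index 13.
Convergents (p_i = a_i*p_{i-1} + p_{i-2}, q_i = a_i*q_{i-1} + q_{i-2} with p_{-2}=0, p_{-1}=1, q_{-2}=1, q_{-1}=0):
  i=0: a_0=46, p_0 = 46*1 + 0 = 46, q_0 = 46*0 + 1 = 1.
  i=1: a_1=1, p_1 = 1*46 + 1 = 47, q_1 = 1*1 + 0 = 1.
  i=2: a_2=1, p_2 = 1*47 + 46 = 93, q_2 = 1*1 + 1 = 2.
  i=3: a_3=1, p_3 = 1*93 + 47 = 140, q_3 = 1*2 + 1 = 3.
  i=4: a_4=1, p_4 = 1*140 + 93 = 233, q_4 = 1*3 + 2 = 5.
  i=5: a_5=7, p_5 = 7*233 + 140 = 1771, q_5 = 7*5 + 3 = 38.
  i=6: a_6=1, p_6 = 1*1771 + 233 = 2004, q_6 = 1*38 + 5 = 43.
  i=7: a_7=6, p_7 = 6*2004 + 1771 = 13795, q_7 = 6*43 + 38 = 296.
  i=8: a_8=1, p_8 = 1*13795 + 2004 = 15799, q_8 = 1*296 + 43 = 339.
  i=9: a_9=7, p_9 = 7*15799 + 13795 = 124388, q_9 = 7*339 + 296 = 2669.
  i=10: a_10=1, p_10 = 1*124388 + 15799 = 140187, q_10 = 1*2669 + 339 = 3008.
  i=11: a_11=1, p_11 = 1*140187 + 124388 = 264575, q_11 = 1*3008 + 2669 = 5677.
  i=12: a_12=1, p_12 = 1*264575 + 140187 = 404762, q_12 = 1*5677 + 3008 = 8685.
  i=13: a_13=1, p_13 = 1*404762 + 264575 = 669337, q_13 = 1*8685 + 5677 = 14362.
Check: 669337^2 - 2172*14362^2 = 448012019569 - 448012019568 = 1, so (x, y) = (669337, 14362) solves the equation, and by the theorem it is the least positive solution.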